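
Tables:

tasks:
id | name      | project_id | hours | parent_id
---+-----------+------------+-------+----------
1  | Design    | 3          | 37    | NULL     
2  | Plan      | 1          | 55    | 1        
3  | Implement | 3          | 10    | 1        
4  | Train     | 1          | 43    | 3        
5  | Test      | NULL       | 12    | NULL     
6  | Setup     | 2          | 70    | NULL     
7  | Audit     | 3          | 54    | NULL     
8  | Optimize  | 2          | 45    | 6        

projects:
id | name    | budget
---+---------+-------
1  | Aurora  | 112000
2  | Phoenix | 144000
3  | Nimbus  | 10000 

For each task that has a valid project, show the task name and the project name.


INNER JOIN keeps only tasks rows whose project_id matches an id in projects. Walk through each task:
  - task 1 (Design): project_id=3 -> matches Nimbus
  - task 2 (Plan): project_id=1 -> matches Aurora
  - task 3 (Implement): project_id=3 -> matches Nimbus
  - task 4 (Train): project_id=1 -> matches Aurora
  - task 5 (Test): project_id=NULL, no match -> dropped
  - task 6 (Setup): project_id=2 -> matches Phoenix
  - task 7 (Audit): project_id=3 -> matches Nimbus
  - task 8 (Optimize): project_id=2 -> matches Phoenix
So 1 of 8 rows is dropped.

SQL:
SELECT a.name, b.name AS project
FROM tasks a
INNER JOIN projects b ON a.project_id = b.id

Result:
name      | project
----------+--------
Design    | Nimbus 
Plan      | Aurora 
Implement | Nimbus 
Train     | Aurora 
Setup     | Phoenix
Audit     | Nimbus 
Optimize  | Phoenix


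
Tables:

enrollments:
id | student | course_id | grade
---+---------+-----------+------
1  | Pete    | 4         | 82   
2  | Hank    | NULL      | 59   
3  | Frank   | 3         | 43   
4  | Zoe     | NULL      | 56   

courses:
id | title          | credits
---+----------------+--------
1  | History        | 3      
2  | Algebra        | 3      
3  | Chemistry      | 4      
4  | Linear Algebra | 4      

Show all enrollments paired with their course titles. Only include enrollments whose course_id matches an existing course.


INNER JOIN keeps only enrollments rows whose course_id matches an id in courses. Walk through each enrollment:
  - enrollment 1 (Pete): course_id=4 -> matches Linear Algebra
  - enrollment 2 (Hank): course_id=NULL, no match -> dropped
  - enrollment 3 (Frank): course_id=3 -> matches Chemistry
  - enrollment 4 (Zoe): course_id=NULL, no match -> dropped
So 2 of 4 rows are dropped.

SQL:
SELECT a.student, b.title AS course
FROM enrollments a
INNER JOIN courses b ON a.course_id = b.id

Result:
student | course        
--------+---------------
Pete    | Linear Algebra
Frank   | Chemistry     


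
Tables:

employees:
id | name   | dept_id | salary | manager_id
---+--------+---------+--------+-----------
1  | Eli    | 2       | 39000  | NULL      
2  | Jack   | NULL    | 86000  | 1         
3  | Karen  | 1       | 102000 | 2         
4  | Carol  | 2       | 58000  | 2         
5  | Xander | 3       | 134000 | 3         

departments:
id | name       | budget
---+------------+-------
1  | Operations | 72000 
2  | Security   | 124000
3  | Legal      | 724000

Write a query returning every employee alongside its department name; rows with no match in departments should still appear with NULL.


LEFT JOIN keeps every row from employees (the left table); where dept_id has no match in departments, the department columns become NULL. Walk through each employee:
  - employee 1 (Eli): dept_id=2 -> matches Security
  - employee 2 (Jack): dept_id=NULL, no match -> kept with NULL
  - employee 3 (Karen): dept_id=1 -> matches Operations
  - employee 4 (Carol): dept_id=2 -> matches Security
  - employee 5 (Xander): dept_id=3 -> matches Legal
All 5 rows appear; 1 has NULL department.

SQL:
SELECT a.name, b.name AS department
FROM employees a
LEFT JOIN departments b ON a.dept_id = b.id

Result:
name   | department
-------+-----------
Eli    | Security  
Jack   | NULL      
Karen  | Operations
Carol  | Security  
Xander | Legal     


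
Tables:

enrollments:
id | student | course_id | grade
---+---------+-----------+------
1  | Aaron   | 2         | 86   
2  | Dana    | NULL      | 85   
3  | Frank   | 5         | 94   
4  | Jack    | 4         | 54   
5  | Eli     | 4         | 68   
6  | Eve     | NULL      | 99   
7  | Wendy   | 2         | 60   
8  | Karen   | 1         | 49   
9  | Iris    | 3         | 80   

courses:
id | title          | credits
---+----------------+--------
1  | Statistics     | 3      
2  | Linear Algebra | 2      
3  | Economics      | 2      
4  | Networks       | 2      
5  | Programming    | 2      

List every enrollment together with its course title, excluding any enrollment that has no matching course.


INNER JOIN keeps only enrollments rows whose course_id matches an id in courses. Walk through each enrollment:
  - enrollment 1 (Aaron): course_id=2 -> matches Linear Algebra
  - enrollment 2 (Dana): course_id=NULL, no match -> dropped
  - enrollment 3 (Frank): course_id=5 -> matches Programming
  - enrollment 4 (Jack): course_id=4 -> matches Networks
  - enrollment 5 (Eli): course_id=4 -> matches Networks
  - enrollment 6 (Eve): course_id=NULL, no match -> dropped
  - enrollment 7 (Wendy): course_id=2 -> matches Linear Algebra
  - enrollment 8 (Karen): course_id=1 -> matches Statistics
  - enrollment 9 (Iris): course_id=3 -> matches Economics
So 2 of 9 rows are dropped.

SQL:
SELECT a.student, b.title AS course
FROM enrollments a
INNER JOIN courses b ON a.course_id = b.id

Result:
student | course        
--------+---------------
Aaron   | Linear Algebra
Frank   | Programming   
Jack    | Networks      
Eli     | Networks      
Wendy   | Linear Algebra
Karen   | Statistics    
Iris    | Economics     


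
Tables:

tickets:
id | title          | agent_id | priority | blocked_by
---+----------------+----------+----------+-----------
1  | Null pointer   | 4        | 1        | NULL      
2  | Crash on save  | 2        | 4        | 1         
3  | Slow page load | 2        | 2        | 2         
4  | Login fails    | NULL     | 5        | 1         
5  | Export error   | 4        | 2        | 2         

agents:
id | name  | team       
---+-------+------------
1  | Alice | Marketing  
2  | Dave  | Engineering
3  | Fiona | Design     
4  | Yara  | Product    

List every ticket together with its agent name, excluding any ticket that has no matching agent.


INNER JOIN keeps only tickets rows whose agent_id matches an id in agents. Walk through each ticket:
  - ticket 1 (Null pointer): agent_id=4 -> matches Yara
  - ticket 2 (Crash on save): agent_id=2 -> matches Dave
  - ticket 3 (Slow page load): agent_id=2 -> matches Dave
  - ticket 4 (Login fails): agent_id=NULL, no match -> dropped
  - ticket 5 (Export error): agent_id=4 -> matches Yara
So 1 of 5 rows is dropped.

SQL:
SELECT a.title, b.name AS agent
FROM tickets a
INNER JOIN agents b ON a.agent_id = b.id

Result:
title          | agent
---------------+------
Null pointer   | Yara 
Crash on save  | Dave 
Slow page load | Dave 
Export error   | Yara 


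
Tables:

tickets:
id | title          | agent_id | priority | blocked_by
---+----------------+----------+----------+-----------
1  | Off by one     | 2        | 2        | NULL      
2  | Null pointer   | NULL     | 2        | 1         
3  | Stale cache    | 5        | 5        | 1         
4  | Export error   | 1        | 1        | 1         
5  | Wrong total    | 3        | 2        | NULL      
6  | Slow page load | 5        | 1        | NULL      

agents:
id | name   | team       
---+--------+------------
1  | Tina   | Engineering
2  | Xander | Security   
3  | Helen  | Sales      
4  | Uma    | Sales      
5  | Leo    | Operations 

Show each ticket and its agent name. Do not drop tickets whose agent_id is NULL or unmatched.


LEFT JOIN keeps every row from tickets (the left table); where agent_id has no match in agents, the agent columns become NULL. Walk through each ticket:
  - ticket 1 (Off by one): agent_id=2 -> matches Xander
  - ticket 2 (Null pointer): agent_id=NULL, no match -> kept with NULL
  - ticket 3 (Stale cache): agent_id=5 -> matches Leo
  - ticket 4 (Export error): agent_id=1 -> matches Tina
  - ticket 5 (Wrong total): agent_id=3 -> matches Helen
  - ticket 6 (Slow page load): agent_id=5 -> matches Leo
All 6 rows appear; 1 has NULL agent.

SQL:
SELECT a.title, b.name AS agent
FROM tickets a
LEFT JOIN agents b ON a.agent_id = b.id

Result:
title          | agent 
---------------+-------
Off by one     | Xander
Null pointer   | NULL  
Stale cache    | Leo   
Export error   | Tina  
Wrong total    | Helen 
Slow page load | Leo   


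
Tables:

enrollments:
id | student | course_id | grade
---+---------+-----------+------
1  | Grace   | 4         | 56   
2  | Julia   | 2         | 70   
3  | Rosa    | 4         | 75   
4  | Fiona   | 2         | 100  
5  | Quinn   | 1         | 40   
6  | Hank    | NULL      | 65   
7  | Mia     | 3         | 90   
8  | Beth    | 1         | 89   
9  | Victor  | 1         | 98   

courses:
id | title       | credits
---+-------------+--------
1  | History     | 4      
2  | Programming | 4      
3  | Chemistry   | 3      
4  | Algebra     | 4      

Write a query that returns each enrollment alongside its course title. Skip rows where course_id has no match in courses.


INNER JOIN keeps only enrollments rows whose course_id matches an id in courses. Walk through each enrollment:
  - enrollment 1 (Grace): course_id=4 -> matches Algebra
  - enrollment 2 (Julia): course_id=2 -> matches Programming
  - enrollment 3 (Rosa): course_id=4 -> matches Algebra
  - enrollment 4 (Fiona): course_id=2 -> matches Programming
  - enrollment 5 (Quinn): course_id=1 -> matches History
  - enrollment 6 (Hank): course_id=NULL, no match -> dropped
  - enrollment 7 (Mia): course_id=3 -> matches Chemistry
  - enrollment 8 (Beth): course_id=1 -> matches History
  - enrollment 9 (Victor): course_id=1 -> matches History
So 1 of 9 rows is dropped.

SQL:
SELECT a.student, b.title AS course
FROM enrollments a
INNER JOIN courses b ON a.course_id = b.id

Result:
student | course     
--------+------------
Grace   | Algebra    
Julia   | Programming
Rosa    | Algebra    
Fiona   | Programming
Quinn   | History    
Mia     | Chemistry  
Beth    | History    
Victor  | History    


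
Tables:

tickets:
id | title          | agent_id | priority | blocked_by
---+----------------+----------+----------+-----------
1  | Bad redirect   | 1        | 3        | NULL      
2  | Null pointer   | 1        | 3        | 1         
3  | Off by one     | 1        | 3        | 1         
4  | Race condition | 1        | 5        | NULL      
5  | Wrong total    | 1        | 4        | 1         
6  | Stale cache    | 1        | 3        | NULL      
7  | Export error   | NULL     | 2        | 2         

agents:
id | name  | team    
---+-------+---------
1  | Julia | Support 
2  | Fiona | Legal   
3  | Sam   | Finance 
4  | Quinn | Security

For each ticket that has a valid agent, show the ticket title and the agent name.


INNER JOIN keeps only tickets rows whose agent_id matches an id in agents. Walk through each ticket:
  - ticket 1 (Bad redirect): agent_id=1 -> matches Julia
  - ticket 2 (Null pointer): agent_id=1 -> matches Julia
  - ticket 3 (Off by one): agent_id=1 -> matches Julia
  - ticket 4 (Race condition): agent_id=1 -> matches Julia
  - ticket 5 (Wrong total): agent_id=1 -> matches Julia
  - ticket 6 (Stale cache): agent_id=1 -> matches Julia
  - ticket 7 (Export error): agent_id=NULL, no match -> dropped
So 1 of 7 rows is dropped.

SQL:
SELECT a.title, b.name AS agent
FROM tickets a
INNER JOIN agents b ON a.agent_id = b.id

Result:
title          | agent
---------------+------
Bad redirect   | Julia
Null pointer   | Julia
Off by one     | Julia
Race condition | Julia
Wrong total    | Julia
Stale cache    | Julia


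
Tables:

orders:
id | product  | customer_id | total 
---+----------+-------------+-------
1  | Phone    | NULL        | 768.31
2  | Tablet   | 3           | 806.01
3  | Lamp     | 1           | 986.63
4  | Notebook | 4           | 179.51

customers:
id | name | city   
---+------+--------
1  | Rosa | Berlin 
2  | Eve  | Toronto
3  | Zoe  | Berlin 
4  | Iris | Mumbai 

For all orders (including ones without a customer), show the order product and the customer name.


LEFT JOIN keeps every row from orders (the left table); where customer_id has no match in customers, the customer columns become NULL. Walk through each order:
  - order 1 (Phone): customer_id=NULL, no match -> kept with NULL
  - order 2 (Tablet): customer_id=3 -> matches Zoe
  - order 3 (Lamp): customer_id=1 -> matches Rosa
  - order 4 (Notebook): customer_id=4 -> matches Iris
All 4 rows appear; 1 has NULL customer.

SQL:
SELECT a.product, b.name AS customer
FROM orders a
LEFT JOIN customers b ON a.customer_id = b.id

Result:
product  | customer
---------+---------
Phone    | NULL    
Tablet   | Zoe     
Lamp     | Rosa    
Notebook | Iris    


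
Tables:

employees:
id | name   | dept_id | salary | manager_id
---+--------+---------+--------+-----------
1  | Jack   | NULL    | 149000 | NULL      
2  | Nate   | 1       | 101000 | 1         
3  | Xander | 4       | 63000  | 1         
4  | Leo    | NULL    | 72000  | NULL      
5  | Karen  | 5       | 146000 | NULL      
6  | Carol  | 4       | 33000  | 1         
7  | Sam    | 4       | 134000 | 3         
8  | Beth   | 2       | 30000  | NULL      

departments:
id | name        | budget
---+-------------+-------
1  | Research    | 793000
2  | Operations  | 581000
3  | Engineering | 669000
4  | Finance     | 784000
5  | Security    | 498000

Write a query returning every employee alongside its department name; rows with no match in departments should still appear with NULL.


LEFT JOIN keeps every row from employees (the left table); where dept_id has no match in departments, the department columns become NULL. Walk through each employee:
  - employee 1 (Jack): dept_id=NULL, no match -> kept with NULL
  - employee 2 (Nate): dept_id=1 -> matches Research
  - employee 3 (Xander): dept_id=4 -> matches Finance
  - employee 4 (Leo): dept_id=NULL, no match -> kept with NULL
  - employee 5 (Karen): dept_id=5 -> matches Security
  - employee 6 (Carol): dept_id=4 -> matches Finance
  - employee 7 (Sam): dept_id=4 -> matches Finance
  - employee 8 (Beth): dept_id=2 -> matches Operations
All 8 rows appear; 2 have NULL department.

SQL:
SELECT a.name, b.name AS department
FROM employees a
LEFT JOIN departments b ON a.dept_id = b.id

Result:
name   | department
-------+-----------
Jack   | NULL      
Nate   | Research  
Xander | Finance   
Leo    | NULL      
Karen  | Security  
Carol  | Finance   
Sam    | Finance   
Beth   | Operations


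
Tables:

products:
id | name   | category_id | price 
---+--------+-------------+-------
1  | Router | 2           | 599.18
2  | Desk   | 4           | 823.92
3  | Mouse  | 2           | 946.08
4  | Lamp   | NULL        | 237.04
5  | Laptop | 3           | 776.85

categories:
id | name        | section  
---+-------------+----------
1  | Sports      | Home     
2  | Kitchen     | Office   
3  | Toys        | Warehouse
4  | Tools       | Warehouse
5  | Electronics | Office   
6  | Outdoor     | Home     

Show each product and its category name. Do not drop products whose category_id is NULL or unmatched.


LEFT JOIN keeps every row from products (the left table); where category_id has no match in categories, the category columns become NULL. Walk through each product:
  - product 1 (Router): category_id=2 -> matches Kitchen
  - product 2 (Desk): category_id=4 -> matches Tools
  - product 3 (Mouse): category_id=2 -> matches Kitchen
  - product 4 (Lamp): category_id=NULL, no match -> kept with NULL
  - product 5 (Laptop): category_id=3 -> matches Toys
All 5 rows appear; 1 has NULL category.

SQL:
SELECT a.name, b.name AS category
FROM products a
LEFT JOIN categories b ON a.category_id = b.id

Result:
name   | category
-------+---------
Router | Kitchen 
Desk   | Tools   
Mouse  | Kitchen 
Lamp   | NULL    
Laptop | Toys    


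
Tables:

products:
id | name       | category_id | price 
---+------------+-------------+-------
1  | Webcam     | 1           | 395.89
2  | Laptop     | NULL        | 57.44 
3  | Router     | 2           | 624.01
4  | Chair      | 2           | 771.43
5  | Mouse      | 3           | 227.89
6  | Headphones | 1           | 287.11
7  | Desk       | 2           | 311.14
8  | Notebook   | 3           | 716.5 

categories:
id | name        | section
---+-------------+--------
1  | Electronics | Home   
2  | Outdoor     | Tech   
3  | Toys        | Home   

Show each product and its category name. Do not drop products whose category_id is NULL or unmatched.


LEFT JOIN keeps every row from products (the left table); where category_id has no match in categories, the category columns become NULL. Walk through each product:
  - product 1 (Webcam): category_id=1 -> matches Electronics
  - product 2 (Laptop): category_id=NULL, no match -> kept with NULL
  - product 3 (Router): category_id=2 -> matches Outdoor
  - product 4 (Chair): category_id=2 -> matches Outdoor
  - product 5 (Mouse): category_id=3 -> matches Toys
  - product 6 (Headphones): category_id=1 -> matches Electronics
  - product 7 (Desk): category_id=2 -> matches Outdoor
  - product 8 (Notebook): category_id=3 -> matches Toys
All 8 rows appear; 1 has NULL category.

SQL:
SELECT a.name, b.name AS category
FROM products a
LEFT JOIN categories b ON a.category_id = b.id

Result:
name       | category   
-----------+------------
Webcam     | Electronics
Laptop     | NULL       
Router     | Outdoor    
Chair      | Outdoor    
Mouse      | Toys       
Headphones | Electronics
Desk       | Outdoor    
Notebook   | Toys       


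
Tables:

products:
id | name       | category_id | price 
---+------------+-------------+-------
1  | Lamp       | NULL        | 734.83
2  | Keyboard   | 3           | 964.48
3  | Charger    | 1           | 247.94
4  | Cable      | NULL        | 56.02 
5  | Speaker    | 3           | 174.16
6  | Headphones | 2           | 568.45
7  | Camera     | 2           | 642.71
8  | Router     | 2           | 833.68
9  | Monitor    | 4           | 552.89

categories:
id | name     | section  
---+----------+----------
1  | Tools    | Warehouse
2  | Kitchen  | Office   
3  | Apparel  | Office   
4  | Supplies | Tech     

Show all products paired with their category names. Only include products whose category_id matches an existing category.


INNER JOIN keeps only products rows whose category_id matches an id in categories. Walk through each product:
  - product 1 (Lamp): category_id=NULL, no match -> dropped
  - product 2 (Keyboard): category_id=3 -> matches Apparel
  - product 3 (Charger): category_id=1 -> matches Tools
  - product 4 (Cable): category_id=NULL, no match -> dropped
  - product 5 (Speaker): category_id=3 -> matches Apparel
  - product 6 (Headphones): category_id=2 -> matches Kitchen
  - product 7 (Camera): category_id=2 -> matches Kitchen
  - product 8 (Router): category_id=2 -> matches Kitchen
  - product 9 (Monitor): category_id=4 -> matches Supplies
So 2 of 9 rows are dropped.

SQL:
SELECT a.name, b.name AS category
FROM products a
INNER JOIN categories b ON a.category_id = b.id

Result:
name       | category
-----------+---------
Keyboard   | Apparel 
Charger    | Tools   
Speaker    | Apparel 
Headphones | Kitchen 
Camera     | Kitchen 
Router     | Kitchen 
Monitor    | Supplies


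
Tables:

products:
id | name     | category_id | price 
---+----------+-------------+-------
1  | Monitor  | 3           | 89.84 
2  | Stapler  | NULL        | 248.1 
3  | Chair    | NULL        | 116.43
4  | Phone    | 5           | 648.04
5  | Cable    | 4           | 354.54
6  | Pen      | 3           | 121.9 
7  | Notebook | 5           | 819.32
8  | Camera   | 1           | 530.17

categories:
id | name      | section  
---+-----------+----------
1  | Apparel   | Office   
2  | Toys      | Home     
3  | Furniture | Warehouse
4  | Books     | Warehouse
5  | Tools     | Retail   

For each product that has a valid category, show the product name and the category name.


INNER JOIN keeps only products rows whose category_id matches an id in categories. Walk through each product:
  - product 1 (Monitor): category_id=3 -> matches Furniture
  - product 2 (Stapler): category_id=NULL, no match -> dropped
  - product 3 (Chair): category_id=NULL, no match -> dropped
  - product 4 (Phone): category_id=5 -> matches Tools
  - product 5 (Cable): category_id=4 -> matches Books
  - product 6 (Pen): category_id=3 -> matches Furniture
  - product 7 (Notebook): category_id=5 -> matches Tools
  - product 8 (Camera): category_id=1 -> matches Apparel
So 2 of 8 rows are dropped.

SQL:
SELECT a.name, b.name AS category
FROM products a
INNER JOIN categories b ON a.category_id = b.id

Result:
name     | category 
---------+----------
Monitor  | Furniture
Phone    | Tools    
Cable    | Books    
Pen      | Furniture
Notebook | Tools    
Camera   | Apparel  


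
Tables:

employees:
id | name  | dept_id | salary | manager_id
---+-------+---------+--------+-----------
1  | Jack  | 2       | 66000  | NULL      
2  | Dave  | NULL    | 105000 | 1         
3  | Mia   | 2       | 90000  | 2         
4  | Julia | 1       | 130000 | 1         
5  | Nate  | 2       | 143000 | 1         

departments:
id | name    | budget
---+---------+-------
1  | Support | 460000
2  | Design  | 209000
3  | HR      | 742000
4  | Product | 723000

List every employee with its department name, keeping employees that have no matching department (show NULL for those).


LEFT JOIN keeps every row from employees (the left table); where dept_id has no match in departments, the department columns become NULL. Walk through each employee:
  - employee 1 (Jack): dept_id=2 -> matches Design
  - employee 2 (Dave): dept_id=NULL, no match -> kept with NULL
  - employee 3 (Mia): dept_id=2 -> matches Design
  - employee 4 (Julia): dept_id=1 -> matches Support
  - employee 5 (Nate): dept_id=2 -> matches Design
All 5 rows appear; 1 has NULL department.

SQL:
SELECT a.name, b.name AS department
FROM employees a
LEFT JOIN departments b ON a.dept_id = b.id

Result:
name  | department
------+-----------
Jack  | Design    
Dave  | NULL      
Mia   | Design    
Julia | Support   
Nate  | Design    


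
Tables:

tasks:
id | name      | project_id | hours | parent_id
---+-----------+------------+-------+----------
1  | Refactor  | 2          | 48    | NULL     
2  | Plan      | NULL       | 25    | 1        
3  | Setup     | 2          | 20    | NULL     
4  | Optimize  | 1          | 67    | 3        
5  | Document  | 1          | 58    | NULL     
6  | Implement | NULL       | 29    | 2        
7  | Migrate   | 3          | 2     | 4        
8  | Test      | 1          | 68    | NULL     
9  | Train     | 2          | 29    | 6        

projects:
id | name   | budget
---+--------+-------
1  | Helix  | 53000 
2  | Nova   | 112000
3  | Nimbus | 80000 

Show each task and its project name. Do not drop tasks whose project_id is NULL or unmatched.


LEFT JOIN keeps every row from tasks (the left table); where project_id has no match in projects, the project columns become NULL. Walk through each task:
  - task 1 (Refactor): project_id=2 -> matches Nova
  - task 2 (Plan): project_id=NULL, no match -> kept with NULL
  - task 3 (Setup): project_id=2 -> matches Nova
  - task 4 (Optimize): project_id=1 -> matches Helix
  - task 5 (Document): project_id=1 -> matches Helix
  - task 6 (Implement): project_id=NULL, no match -> kept with NULL
  - task 7 (Migrate): project_id=3 -> matches Nimbus
  - task 8 (Test): project_id=1 -> matches Helix
  - task 9 (Train): project_id=2 -> matches Nova
All 9 rows appear; 2 have NULL project.

SQL:
SELECT a.name, b.name AS project
FROM tasks a
LEFT JOIN projects b ON a.project_id = b.id

Result:
name      | project
----------+--------
Refactor  | Nova   
Plan      | NULL   
Setup     | Nova   
Optimize  | Helix  
Document  | Helix  
Implement | NULL   
Migrate   | Nimbus 
Test      | Helix  
Train     | Nova   


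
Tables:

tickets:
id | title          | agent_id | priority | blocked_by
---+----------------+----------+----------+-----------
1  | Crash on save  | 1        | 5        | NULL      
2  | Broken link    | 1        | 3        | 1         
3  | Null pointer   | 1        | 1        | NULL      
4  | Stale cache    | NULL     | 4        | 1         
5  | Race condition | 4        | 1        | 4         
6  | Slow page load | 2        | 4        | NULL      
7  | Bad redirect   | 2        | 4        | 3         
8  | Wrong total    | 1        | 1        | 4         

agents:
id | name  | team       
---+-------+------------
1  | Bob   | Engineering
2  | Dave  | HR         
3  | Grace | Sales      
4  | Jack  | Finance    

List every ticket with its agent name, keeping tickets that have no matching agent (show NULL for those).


LEFT JOIN keeps every row from tickets (the left table); where agent_id has no match in agents, the agent columns become NULL. Walk through each ticket:
  - ticket 1 (Crash on save): agent_id=1 -> matches Bob
  - ticket 2 (Broken link): agent_id=1 -> matches Bob
  - ticket 3 (Null pointer): agent_id=1 -> matches Bob
  - ticket 4 (Stale cache): agent_id=NULL, no match -> kept with NULL
  - ticket 5 (Race condition): agent_id=4 -> matches Jack
  - ticket 6 (Slow page load): agent_id=2 -> matches Dave
  - ticket 7 (Bad redirect): agent_id=2 -> matches Dave
  - ticket 8 (Wrong total): agent_id=1 -> matches Bob
All 8 rows appear; 1 has NULL agent.

SQL:
SELECT a.title, b.name AS agent
FROM tickets a
LEFT JOIN agents b ON a.agent_id = b.id

Result:
title          | agent
---------------+------
Crash on save  | Bob  
Broken link    | Bob  
Null pointer   | Bob  
Stale cache    | NULL 
Race condition | Jack 
Slow page load | Dave 
Bad redirect   | Dave 
Wrong total    | Bob  


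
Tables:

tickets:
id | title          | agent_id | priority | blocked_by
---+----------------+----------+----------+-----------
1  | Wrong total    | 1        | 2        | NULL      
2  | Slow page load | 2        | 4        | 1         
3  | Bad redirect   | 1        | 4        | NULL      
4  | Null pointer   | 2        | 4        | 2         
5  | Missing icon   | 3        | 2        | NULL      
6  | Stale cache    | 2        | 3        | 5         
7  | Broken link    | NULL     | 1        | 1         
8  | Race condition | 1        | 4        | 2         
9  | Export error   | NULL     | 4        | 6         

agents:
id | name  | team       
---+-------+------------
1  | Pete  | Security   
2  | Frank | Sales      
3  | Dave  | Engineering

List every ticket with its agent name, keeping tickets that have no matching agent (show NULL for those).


LEFT JOIN keeps every row from tickets (the left table); where agent_id has no match in agents, the agent columns become NULL. Walk through each ticket:
  - ticket 1 (Wrong total): agent_id=1 -> matches Pete
  - ticket 2 (Slow page load): agent_id=2 -> matches Frank
  - ticket 3 (Bad redirect): agent_id=1 -> matches Pete
  - ticket 4 (Null pointer): agent_id=2 -> matches Frank
  - ticket 5 (Missing icon): agent_id=3 -> matches Dave
  - ticket 6 (Stale cache): agent_id=2 -> matches Frank
  - ticket 7 (Broken link): agent_id=NULL, no match -> kept with NULL
  - ticket 8 (Race condition): agent_id=1 -> matches Pete
  - ticket 9 (Export error): agent_id=NULL, no match -> kept with NULL
All 9 rows appear; 2 have NULL agent.

SQL:
SELECT a.title, b.name AS agent
FROM tickets a
LEFT JOIN agents b ON a.agent_id = b.id

Result:
title          | agent
---------------+------
Wrong total    | Pete 
Slow page load | Frank
Bad redirect   | Pete 
Null pointer   | Frank
Missing icon   | Dave 
Stale cache    | Frank
Broken link    | NULL 
Race condition | Pete 
Export error   | NULL 


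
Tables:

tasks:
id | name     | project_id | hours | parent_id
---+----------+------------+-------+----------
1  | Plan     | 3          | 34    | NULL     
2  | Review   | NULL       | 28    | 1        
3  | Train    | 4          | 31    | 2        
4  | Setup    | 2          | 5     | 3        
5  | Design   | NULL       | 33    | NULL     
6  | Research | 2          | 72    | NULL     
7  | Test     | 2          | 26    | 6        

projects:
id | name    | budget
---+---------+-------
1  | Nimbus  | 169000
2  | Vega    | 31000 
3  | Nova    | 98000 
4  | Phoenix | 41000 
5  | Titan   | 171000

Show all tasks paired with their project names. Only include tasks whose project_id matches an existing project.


INNER JOIN keeps only tasks rows whose project_id matches an id in projects. Walk through each task:
  - task 1 (Plan): project_id=3 -> matches Nova
  - task 2 (Review): project_id=NULL, no match -> dropped
  - task 3 (Train): project_id=4 -> matches Phoenix
  - task 4 (Setup): project_id=2 -> matches Vega
  - task 5 (Design): project_id=NULL, no match -> dropped
  - task 6 (Research): project_id=2 -> matches Vega
  - task 7 (Test): project_id=2 -> matches Vega
So 2 of 7 rows are dropped.

SQL:
SELECT a.name, b.name AS project
FROM tasks a
INNER JOIN projects b ON a.project_id = b.id

Result:
name     | project
---------+--------
Plan     | Nova   
Train    | Phoenix
Setup    | Vega   
Research | Vega   
Test     | Vega   


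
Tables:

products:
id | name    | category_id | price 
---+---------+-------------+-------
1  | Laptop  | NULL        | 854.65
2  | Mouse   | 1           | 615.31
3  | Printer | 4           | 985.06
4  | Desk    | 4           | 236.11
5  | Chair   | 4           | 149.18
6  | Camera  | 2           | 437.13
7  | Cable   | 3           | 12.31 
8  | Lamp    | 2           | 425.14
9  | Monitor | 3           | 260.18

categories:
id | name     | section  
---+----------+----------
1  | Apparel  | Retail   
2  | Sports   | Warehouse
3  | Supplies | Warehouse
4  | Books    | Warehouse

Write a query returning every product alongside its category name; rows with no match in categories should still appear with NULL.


LEFT JOIN keeps every row from products (the left table); where category_id has no match in categories, the category columns become NULL. Walk through each product:
  - product 1 (Laptop): category_id=NULL, no match -> kept with NULL
  - product 2 (Mouse): category_id=1 -> matches Apparel
  - product 3 (Printer): category_id=4 -> matches Books
  - product 4 (Desk): category_id=4 -> matches Books
  - product 5 (Chair): category_id=4 -> matches Books
  - product 6 (Camera): category_id=2 -> matches Sports
  - product 7 (Cable): category_id=3 -> matches Supplies
  - product 8 (Lamp): category_id=2 -> matches Sports
  - product 9 (Monitor): category_id=3 -> matches Supplies
All 9 rows appear; 1 has NULL category.

SQL:
SELECT a.name, b.name AS category
FROM products a
LEFT JOIN categories b ON a.category_id = b.id

Result:
name    | category
--------+---------
Laptop  | NULL    
Mouse   | Apparel 
Printer | Books   
Desk    | Books   
Chair   | Books   
Camera  | Sports  
Cable   | Supplies
Lamp    | Sports  
Monitor | Supplies


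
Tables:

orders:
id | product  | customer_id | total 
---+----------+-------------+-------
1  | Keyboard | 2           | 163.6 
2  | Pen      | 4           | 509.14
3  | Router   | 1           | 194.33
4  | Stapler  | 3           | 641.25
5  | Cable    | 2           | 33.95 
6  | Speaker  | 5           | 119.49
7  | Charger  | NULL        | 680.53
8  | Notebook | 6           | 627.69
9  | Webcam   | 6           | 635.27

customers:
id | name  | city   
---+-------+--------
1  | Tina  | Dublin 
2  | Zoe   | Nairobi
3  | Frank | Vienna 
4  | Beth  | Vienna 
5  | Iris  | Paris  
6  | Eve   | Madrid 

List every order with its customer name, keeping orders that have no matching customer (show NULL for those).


LEFT JOIN keeps every row from orders (the left table); where customer_id has no match in customers, the customer columns become NULL. Walk through each order:
  - order 1 (Keyboard): customer_id=2 -> matches Zoe
  - order 2 (Pen): customer_id=4 -> matches Beth
  - order 3 (Router): customer_id=1 -> matches Tina
  - order 4 (Stapler): customer_id=3 -> matches Frank
  - order 5 (Cable): customer_id=2 -> matches Zoe
  - order 6 (Speaker): customer_id=5 -> matches Iris
  - order 7 (Charger): customer_id=NULL, no match -> kept with NULL
  - order 8 (Notebook): customer_id=6 -> matches Eve
  - order 9 (Webcam): customer_id=6 -> matches Eve
All 9 rows appear; 1 has NULL customer.

SQL:
SELECT a.product, b.name AS customer
FROM orders a
LEFT JOIN customers b ON a.customer_id = b.id

Result:
product  | customer
---------+---------
Keyboard | Zoe     
Pen      | Beth    
Router   | Tina    
Stapler  | Frank   
Cable    | Zoe     
Speaker  | Iris    
Charger  | NULL    
Notebook | Eve     
Webcam   | Eve     


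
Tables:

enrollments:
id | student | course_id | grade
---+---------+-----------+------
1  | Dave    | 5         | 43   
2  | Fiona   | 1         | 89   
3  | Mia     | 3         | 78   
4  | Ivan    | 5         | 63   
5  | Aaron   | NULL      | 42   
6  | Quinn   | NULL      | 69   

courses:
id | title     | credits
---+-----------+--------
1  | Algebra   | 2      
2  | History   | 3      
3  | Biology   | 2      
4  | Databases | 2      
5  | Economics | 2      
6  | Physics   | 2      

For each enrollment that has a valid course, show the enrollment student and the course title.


INNER JOIN keeps only enrollments rows whose course_id matches an id in courses. Walk through each enrollment:
  - enrollment 1 (Dave): course_id=5 -> matches Economics
  - enrollment 2 (Fiona): course_id=1 -> matches Algebra
  - enrollment 3 (Mia): course_id=3 -> matches Biology
  - enrollment 4 (Ivan): course_id=5 -> matches Economics
  - enrollment 5 (Aaron): course_id=NULL, no match -> dropped
  - enrollment 6 (Quinn): course_id=NULL, no match -> dropped
So 2 of 6 rows are dropped.

SQL:
SELECT a.student, b.title AS course
FROM enrollments a
INNER JOIN courses b ON a.course_id = b.id

Result:
student | course   
--------+----------
Dave    | Economics
Fiona   | Algebra  
Mia     | Biology  
Ivan    | Economics


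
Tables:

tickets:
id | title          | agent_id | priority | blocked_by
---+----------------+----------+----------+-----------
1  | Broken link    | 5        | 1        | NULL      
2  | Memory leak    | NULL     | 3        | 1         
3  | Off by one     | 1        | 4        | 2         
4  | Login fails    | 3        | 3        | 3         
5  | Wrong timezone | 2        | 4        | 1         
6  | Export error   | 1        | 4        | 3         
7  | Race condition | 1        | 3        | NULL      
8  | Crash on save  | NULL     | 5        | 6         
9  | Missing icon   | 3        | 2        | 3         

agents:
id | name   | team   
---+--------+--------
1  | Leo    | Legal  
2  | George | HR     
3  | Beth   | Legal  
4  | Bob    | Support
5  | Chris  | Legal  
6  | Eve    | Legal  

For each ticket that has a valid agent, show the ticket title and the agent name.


INNER JOIN keeps only tickets rows whose agent_id matches an id in agents. Walk through each ticket:
  - ticket 1 (Broken link): agent_id=5 -> matches Chris
  - ticket 2 (Memory leak): agent_id=NULL, no match -> dropped
  - ticket 3 (Off by one): agent_id=1 -> matches Leo
  - ticket 4 (Login fails): agent_id=3 -> matches Beth
  - ticket 5 (Wrong timezone): agent_id=2 -> matches George
  - ticket 6 (Export error): agent_id=1 -> matches Leo
  - ticket 7 (Race condition): agent_id=1 -> matches Leo
  - ticket 8 (Crash on save): agent_id=NULL, no match -> dropped
  - ticket 9 (Missing icon): agent_id=3 -> matches Beth
So 2 of 9 rows are dropped.

SQL:
SELECT a.title, b.name AS agent
FROM tickets a
INNER JOIN agents b ON a.agent_id = b.id

Result:
title          | agent 
---------------+-------
Broken link    | Chris 
Off by one     | Leo   
Login fails    | Beth  
Wrong timezone | George
Export error   | Leo   
Race condition | Leo   
Missing icon   | Beth  


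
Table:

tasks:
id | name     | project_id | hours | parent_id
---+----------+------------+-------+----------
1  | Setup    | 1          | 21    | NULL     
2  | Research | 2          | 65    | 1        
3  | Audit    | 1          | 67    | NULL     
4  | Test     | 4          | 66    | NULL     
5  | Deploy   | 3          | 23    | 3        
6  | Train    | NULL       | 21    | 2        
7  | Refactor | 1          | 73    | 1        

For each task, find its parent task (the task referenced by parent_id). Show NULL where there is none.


This is a self-join: tasks is joined to a second copy of itself, matching each row's parent_id to another row's id. Use LEFT JOIN so rows with parent_id=NULL are kept.
  - task 1 (Setup): parent_id=NULL -> NULL
  - task 2 (Research): parent_id=1 -> Setup
  - task 3 (Audit): parent_id=NULL -> NULL
  - task 4 (Test): parent_id=NULL -> NULL
  - task 5 (Deploy): parent_id=3 -> Audit
  - task 6 (Train): parent_id=2 -> Research
  - task 7 (Refactor): parent_id=1 -> Setup

SQL:
SELECT a.name AS item, b.name AS parent
FROM tasks a
LEFT JOIN tasks b ON a.parent_id = b.id

Result:
item     | parent  
---------+---------
Setup    | NULL    
Research | Setup   
Audit    | NULL    
Test     | NULL    
Deploy   | Audit   
Train    | Research
Refactor | Setup   


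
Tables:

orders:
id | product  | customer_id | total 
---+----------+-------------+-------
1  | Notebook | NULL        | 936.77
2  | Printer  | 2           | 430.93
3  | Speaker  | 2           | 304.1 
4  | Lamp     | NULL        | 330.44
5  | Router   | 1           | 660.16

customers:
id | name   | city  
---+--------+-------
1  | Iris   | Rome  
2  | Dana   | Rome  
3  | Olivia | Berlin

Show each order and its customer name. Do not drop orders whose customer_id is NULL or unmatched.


LEFT JOIN keeps every row from orders (the left table); where customer_id has no match in customers, the customer columns become NULL. Walk through each order:
  - order 1 (Notebook): customer_id=NULL, no match -> kept with NULL
  - order 2 (Printer): customer_id=2 -> matches Dana
  - order 3 (Speaker): customer_id=2 -> matches Dana
  - order 4 (Lamp): customer_id=NULL, no match -> kept with NULL
  - order 5 (Router): customer_id=1 -> matches Iris
All 5 rows appear; 2 have NULL customer.

SQL:
SELECT a.product, b.name AS customer
FROM orders a
LEFT JOIN customers b ON a.customer_id = b.id

Result:
product  | customer
---------+---------
Notebook | NULL    
Printer  | Dana    
Speaker  | Dana    
Lamp     | NULL    
Router   | Iris    


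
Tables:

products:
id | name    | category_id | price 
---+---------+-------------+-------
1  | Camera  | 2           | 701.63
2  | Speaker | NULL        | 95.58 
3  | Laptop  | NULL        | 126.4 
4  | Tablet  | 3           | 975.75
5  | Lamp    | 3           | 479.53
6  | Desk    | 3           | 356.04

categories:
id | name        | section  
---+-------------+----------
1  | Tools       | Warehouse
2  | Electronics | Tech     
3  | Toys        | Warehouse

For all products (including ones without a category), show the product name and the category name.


LEFT JOIN keeps every row from products (the left table); where category_id has no match in categories, the category columns become NULL. Walk through each product:
  - product 1 (Camera): category_id=2 -> matches Electronics
  - product 2 (Speaker): category_id=NULL, no match -> kept with NULL
  - product 3 (Laptop): category_id=NULL, no match -> kept with NULL
  - product 4 (Tablet): category_id=3 -> matches Toys
  - product 5 (Lamp): category_id=3 -> matches Toys
  - product 6 (Desk): category_id=3 -> matches Toys
All 6 rows appear; 2 have NULL category.

SQL:
SELECT a.name, b.name AS category
FROM products a
LEFT JOIN categories b ON a.category_id = b.id

Result:
name    | category   
--------+------------
Camera  | Electronics
Speaker | NULL       
Laptop  | NULL       
Tablet  | Toys       
Lamp    | Toys       
Desk    | Toys       


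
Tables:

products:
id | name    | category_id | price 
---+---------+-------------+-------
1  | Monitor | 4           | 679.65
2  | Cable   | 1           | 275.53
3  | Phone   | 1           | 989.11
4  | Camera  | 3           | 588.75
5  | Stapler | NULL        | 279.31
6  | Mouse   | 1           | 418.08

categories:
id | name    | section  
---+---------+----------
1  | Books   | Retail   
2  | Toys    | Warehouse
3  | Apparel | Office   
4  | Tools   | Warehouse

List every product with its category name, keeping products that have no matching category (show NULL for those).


LEFT JOIN keeps every row from products (the left table); where category_id has no match in categories, the category columns become NULL. Walk through each product:
  - product 1 (Monitor): category_id=4 -> matches Tools
  - product 2 (Cable): category_id=1 -> matches Books
  - product 3 (Phone): category_id=1 -> matches Books
  - product 4 (Camera): category_id=3 -> matches Apparel
  - product 5 (Stapler): category_id=NULL, no match -> kept with NULL
  - product 6 (Mouse): category_id=1 -> matches Books
All 6 rows appear; 1 has NULL category.

SQL:
SELECT a.name, b.name AS category
FROM products a
LEFT JOIN categories b ON a.category_id = b.id

Result:
name    | category
--------+---------
Monitor | Tools   
Cable   | Books   
Phone   | Books   
Camera  | Apparel 
Stapler | NULL    
Mouse   | Books   
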